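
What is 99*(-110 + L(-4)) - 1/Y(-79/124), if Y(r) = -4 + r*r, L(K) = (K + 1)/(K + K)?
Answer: -4797976441/442104 ≈ -10853.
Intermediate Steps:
L(K) = (1 + K)/(2*K) (L(K) = (1 + K)/((2*K)) = (1 + K)*(1/(2*K)) = (1 + K)/(2*K))
Y(r) = -4 + r**2
99*(-110 + L(-4)) - 1/Y(-79/124) = 99*(-110 + (1/2)*(1 - 4)/(-4)) - 1/(-4 + (-79/124)**2) = 99*(-110 + (1/2)*(-1/4)*(-3)) - 1/(-4 + (-79*1/124)**2) = 99*(-110 + 3/8) - 1/(-4 + (-79/124)**2) = 99*(-877/8) - 1/(-4 + 6241/15376) = -86823/8 - 1/(-55263/15376) = -86823/8 - 1*(-15376/55263) = -86823/8 + 15376/55263 = -4797976441/442104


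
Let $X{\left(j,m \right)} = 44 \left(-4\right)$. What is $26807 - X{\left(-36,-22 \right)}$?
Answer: $26983$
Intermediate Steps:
$X{\left(j,m \right)} = -176$
$26807 - X{\left(-36,-22 \right)} = 26807 - -176 = 26807 + 176 = 26983$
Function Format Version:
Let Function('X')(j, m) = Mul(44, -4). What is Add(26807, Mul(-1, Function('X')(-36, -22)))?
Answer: 26983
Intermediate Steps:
Function('X')(j, m) = -176
Add(26807, Mul(-1, Function('X')(-36, -22))) = Add(26807, Mul(-1, -176)) = Add(26807, 176) = 26983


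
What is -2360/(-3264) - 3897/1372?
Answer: -296309/139944 ≈ -2.1173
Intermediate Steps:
-2360/(-3264) - 3897/1372 = -2360*(-1/3264) - 3897*1/1372 = 295/408 - 3897/1372 = -296309/139944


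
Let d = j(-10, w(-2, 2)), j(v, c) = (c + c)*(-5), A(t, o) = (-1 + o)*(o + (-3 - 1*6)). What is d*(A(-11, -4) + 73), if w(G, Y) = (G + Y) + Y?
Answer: -2760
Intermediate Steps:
A(t, o) = (-1 + o)*(-9 + o) (A(t, o) = (-1 + o)*(o + (-3 - 6)) = (-1 + o)*(o - 9) = (-1 + o)*(-9 + o))
w(G, Y) = G + 2*Y
j(v, c) = -10*c (j(v, c) = (2*c)*(-5) = -10*c)
d = -20 (d = -10*(-2 + 2*2) = -10*(-2 + 4) = -10*2 = -20)
d*(A(-11, -4) + 73) = -20*((9 + (-4)**2 - 10*(-4)) + 73) = -20*((9 + 16 + 40) + 73) = -20*(65 + 73) = -20*138 = -2760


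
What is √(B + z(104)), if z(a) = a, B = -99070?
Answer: I*√98966 ≈ 314.59*I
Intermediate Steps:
√(B + z(104)) = √(-99070 + 104) = √(-98966) = I*√98966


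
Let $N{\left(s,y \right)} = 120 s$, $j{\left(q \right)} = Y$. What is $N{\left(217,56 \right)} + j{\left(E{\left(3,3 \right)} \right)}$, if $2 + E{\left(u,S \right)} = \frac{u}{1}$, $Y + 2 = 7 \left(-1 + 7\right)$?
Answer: $26080$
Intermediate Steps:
$Y = 40$ ($Y = -2 + 7 \left(-1 + 7\right) = -2 + 7 \cdot 6 = -2 + 42 = 40$)
$E{\left(u,S \right)} = -2 + u$ ($E{\left(u,S \right)} = -2 + \frac{u}{1} = -2 + u 1 = -2 + u$)
$j{\left(q \right)} = 40$
$N{\left(217,56 \right)} + j{\left(E{\left(3,3 \right)} \right)} = 120 \cdot 217 + 40 = 26040 + 40 = 26080$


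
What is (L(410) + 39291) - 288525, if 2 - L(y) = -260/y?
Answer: -10218486/41 ≈ -2.4923e+5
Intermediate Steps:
L(y) = 2 + 260/y (L(y) = 2 - (-260)/y = 2 + 260/y)
(L(410) + 39291) - 288525 = ((2 + 260/410) + 39291) - 288525 = ((2 + 260*(1/410)) + 39291) - 288525 = ((2 + 26/41) + 39291) - 288525 = (108/41 + 39291) - 288525 = 1611039/41 - 288525 = -10218486/41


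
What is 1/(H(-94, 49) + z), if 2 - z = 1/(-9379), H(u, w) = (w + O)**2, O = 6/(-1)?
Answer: 9379/17360530 ≈ 0.00054025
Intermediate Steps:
O = -6 (O = 6*(-1) = -6)
H(u, w) = (-6 + w)**2 (H(u, w) = (w - 6)**2 = (-6 + w)**2)
z = 18759/9379 (z = 2 - 1/(-9379) = 2 - 1*(-1/9379) = 2 + 1/9379 = 18759/9379 ≈ 2.0001)
1/(H(-94, 49) + z) = 1/((-6 + 49)**2 + 18759/9379) = 1/(43**2 + 18759/9379) = 1/(1849 + 18759/9379) = 1/(17360530/9379) = 9379/17360530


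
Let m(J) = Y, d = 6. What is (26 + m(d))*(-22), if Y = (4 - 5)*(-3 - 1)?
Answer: -660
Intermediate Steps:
Y = 4 (Y = -1*(-4) = 4)
m(J) = 4
(26 + m(d))*(-22) = (26 + 4)*(-22) = 30*(-22) = -660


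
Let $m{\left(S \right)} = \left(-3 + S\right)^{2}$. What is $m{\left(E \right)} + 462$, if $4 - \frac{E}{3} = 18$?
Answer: $2487$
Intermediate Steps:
$E = -42$ ($E = 12 - 54 = -42$)
$m{\left(E \right)} + 462 = \left(-3 - 42\right)^{2} + 462 = \left(-45\right)^{2} + 462 = 2025 + 462 = 2487$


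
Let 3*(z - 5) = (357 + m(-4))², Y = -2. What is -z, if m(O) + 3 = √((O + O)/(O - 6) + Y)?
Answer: -208883/5 - 236*I*√30/5 ≈ -41777.0 - 258.52*I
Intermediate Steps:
m(O) = -3 + √(-2 + 2*O/(-6 + O)) (m(O) = -3 + √((O + O)/(O - 6) - 2) = -3 + √((2*O)/(-6 + O) - 2) = -3 + √(2*O/(-6 + O) - 2) = -3 + √(-2 + 2*O/(-6 + O)))
z = 5 + (354 + I*√30/5)²/3 (z = 5 + (357 + (-3 + 2*√3*√(1/(-6 - 4))))²/3 = 5 + (357 + (-3 + 2*√3*√(1/(-10))))²/3 = 5 + (357 + (-3 + 2*√3*√(-⅒)))²/3 = 5 + (357 + (-3 + 2*√3*(I*√10/10)))²/3 = 5 + (357 + (-3 + I*√30/5))²/3 = 5 + (354 + I*√30/5)²/3 ≈ 41777.0 + 258.52*I)
-z = -(208883/5 + 236*I*√30/5) = -208883/5 - 236*I*√30/5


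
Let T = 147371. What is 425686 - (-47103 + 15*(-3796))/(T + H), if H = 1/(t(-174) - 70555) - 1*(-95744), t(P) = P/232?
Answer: 9735823869992105/22870881547 ≈ 4.2569e+5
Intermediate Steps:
t(P) = P/232 (t(P) = P*(1/232) = P/232)
H = 27021158908/282223 (H = 1/((1/232)*(-174) - 70555) - 1*(-95744) = 1/(-¾ - 70555) + 95744 = 1/(-282223/4) + 95744 = -4/282223 + 95744 = 27021158908/282223 ≈ 95744.)
425686 - (-47103 + 15*(-3796))/(T + H) = 425686 - (-47103 + 15*(-3796))/(147371 + 27021158908/282223) = 425686 - (-47103 - 56940)/68612644641/282223 = 425686 - (-104043)*282223/68612644641 = 425686 - 1*(-9787775863/22870881547) = 425686 + 9787775863/22870881547 = 9735823869992105/22870881547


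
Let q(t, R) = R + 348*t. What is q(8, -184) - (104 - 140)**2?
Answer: 1304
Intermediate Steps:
q(8, -184) - (104 - 140)**2 = (-184 + 348*8) - (104 - 140)**2 = (-184 + 2784) - 1*(-36)**2 = 2600 - 1*1296 = 2600 - 1296 = 1304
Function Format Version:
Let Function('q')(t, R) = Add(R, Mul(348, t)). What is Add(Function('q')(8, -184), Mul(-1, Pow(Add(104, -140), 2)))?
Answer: 1304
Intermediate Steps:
Add(Function('q')(8, -184), Mul(-1, Pow(Add(104, -140), 2))) = Add(Add(-184, Mul(348, 8)), Mul(-1, Pow(Add(104, -140), 2))) = Add(Add(-184, 2784), Mul(-1, Pow(-36, 2))) = Add(2600, Mul(-1, 1296)) = Add(2600, -1296) = 1304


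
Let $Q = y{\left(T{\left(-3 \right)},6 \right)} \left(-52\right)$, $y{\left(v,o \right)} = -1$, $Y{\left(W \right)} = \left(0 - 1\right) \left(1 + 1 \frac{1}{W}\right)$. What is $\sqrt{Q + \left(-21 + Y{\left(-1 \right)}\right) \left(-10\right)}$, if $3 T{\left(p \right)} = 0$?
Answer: $\sqrt{262} \approx 16.186$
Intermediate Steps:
$T{\left(p \right)} = 0$ ($T{\left(p \right)} = \frac{1}{3} \cdot 0 = 0$)
$Y{\left(W \right)} = -1 - \frac{1}{W}$ ($Y{\left(W \right)} = - (1 + \frac{1}{W}) = -1 - \frac{1}{W}$)
$Q = 52$ ($Q = \left(-1\right) \left(-52\right) = 52$)
$\sqrt{Q + \left(-21 + Y{\left(-1 \right)}\right) \left(-10\right)} = \sqrt{52 + \left(-21 + \frac{-1 - -1}{-1}\right) \left(-10\right)} = \sqrt{52 + \left(-21 - \left(-1 + 1\right)\right) \left(-10\right)} = \sqrt{52 + \left(-21 - 0\right) \left(-10\right)} = \sqrt{52 + \left(-21 + 0\right) \left(-10\right)} = \sqrt{52 - -210} = \sqrt{52 + 210} = \sqrt{262}$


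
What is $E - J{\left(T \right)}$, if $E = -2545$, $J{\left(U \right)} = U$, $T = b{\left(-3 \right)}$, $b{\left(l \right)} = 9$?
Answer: $-2554$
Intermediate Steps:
$T = 9$
$E - J{\left(T \right)} = -2545 - 9 = -2554$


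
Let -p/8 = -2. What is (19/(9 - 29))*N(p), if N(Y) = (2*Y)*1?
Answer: -152/5 ≈ -30.400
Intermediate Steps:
p = 16 (p = -8*(-2) = 16)
N(Y) = 2*Y
(19/(9 - 29))*N(p) = (19/(9 - 29))*(2*16) = (19/(-20))*32 = -1/20*19*32 = -19/20*32 = -152/5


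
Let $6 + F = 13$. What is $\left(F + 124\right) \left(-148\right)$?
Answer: $-19388$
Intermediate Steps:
$F = 7$ ($F = -6 + 13 = 7$)
$\left(F + 124\right) \left(-148\right) = \left(7 + 124\right) \left(-148\right) = 131 \left(-148\right) = -19388$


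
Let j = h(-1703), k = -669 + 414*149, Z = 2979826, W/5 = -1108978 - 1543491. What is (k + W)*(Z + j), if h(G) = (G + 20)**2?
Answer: -76730276754320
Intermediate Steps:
W = -13262345 (W = 5*(-1108978 - 1543491) = 5*(-2652469) = -13262345)
k = 61017 (k = -669 + 61686 = 61017)
h(G) = (20 + G)**2
j = 2832489 (j = (20 - 1703)**2 = (-1683)**2 = 2832489)
(k + W)*(Z + j) = (61017 - 13262345)*(2979826 + 2832489) = -13201328*5812315 = -76730276754320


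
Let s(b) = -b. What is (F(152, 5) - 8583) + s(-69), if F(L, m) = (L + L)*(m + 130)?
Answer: 32526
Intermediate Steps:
F(L, m) = 2*L*(130 + m) (F(L, m) = (2*L)*(130 + m) = 2*L*(130 + m))
(F(152, 5) - 8583) + s(-69) = (2*152*(130 + 5) - 8583) - 1*(-69) = (2*152*135 - 8583) + 69 = (41040 - 8583) + 69 = 32457 + 69 = 32526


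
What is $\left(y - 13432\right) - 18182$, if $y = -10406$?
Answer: $-42020$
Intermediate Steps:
$\left(y - 13432\right) - 18182 = \left(-10406 - 13432\right) - 18182 = -23838 - 18182 = -42020$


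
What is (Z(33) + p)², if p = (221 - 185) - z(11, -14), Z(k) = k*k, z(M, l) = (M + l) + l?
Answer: 1304164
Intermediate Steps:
z(M, l) = M + 2*l
Z(k) = k²
p = 53 (p = (221 - 185) - (11 + 2*(-14)) = 36 - (11 - 28) = 36 - 1*(-17) = 36 + 17 = 53)
(Z(33) + p)² = (33² + 53)² = (1089 + 53)² = 1142² = 1304164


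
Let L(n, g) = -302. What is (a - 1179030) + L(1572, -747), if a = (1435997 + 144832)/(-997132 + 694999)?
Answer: -118772231995/100711 ≈ -1.1793e+6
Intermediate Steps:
a = -526943/100711 (a = 1580829/(-302133) = 1580829*(-1/302133) = -526943/100711 ≈ -5.2322)
(a - 1179030) + L(1572, -747) = (-526943/100711 - 1179030) - 302 = -118741817273/100711 - 302 = -118772231995/100711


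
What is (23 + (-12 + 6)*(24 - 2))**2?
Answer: 11881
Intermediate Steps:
(23 + (-12 + 6)*(24 - 2))**2 = (23 - 6*22)**2 = (23 - 132)**2 = (-109)**2 = 11881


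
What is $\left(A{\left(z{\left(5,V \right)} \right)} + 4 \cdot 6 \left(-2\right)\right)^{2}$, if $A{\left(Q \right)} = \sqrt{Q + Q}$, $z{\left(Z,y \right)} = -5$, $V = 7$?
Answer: $\left(48 - i \sqrt{10}\right)^{2} \approx 2294.0 - 303.58 i$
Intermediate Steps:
$A{\left(Q \right)} = \sqrt{2} \sqrt{Q}$ ($A{\left(Q \right)} = \sqrt{2 Q} = \sqrt{2} \sqrt{Q}$)
$\left(A{\left(z{\left(5,V \right)} \right)} + 4 \cdot 6 \left(-2\right)\right)^{2} = \left(\sqrt{2} \sqrt{-5} + 4 \cdot 6 \left(-2\right)\right)^{2} = \left(\sqrt{2} i \sqrt{5} + 4 \left(-12\right)\right)^{2} = \left(i \sqrt{10} - 48\right)^{2} = \left(-48 + i \sqrt{10}\right)^{2}$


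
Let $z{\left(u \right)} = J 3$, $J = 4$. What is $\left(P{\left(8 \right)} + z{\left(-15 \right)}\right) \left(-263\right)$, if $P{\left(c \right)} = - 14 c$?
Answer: $26300$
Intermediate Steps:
$z{\left(u \right)} = 12$ ($z{\left(u \right)} = 4 \cdot 3 = 12$)
$\left(P{\left(8 \right)} + z{\left(-15 \right)}\right) \left(-263\right) = \left(\left(-14\right) 8 + 12\right) \left(-263\right) = \left(-112 + 12\right) \left(-263\right) = \left(-100\right) \left(-263\right) = 26300$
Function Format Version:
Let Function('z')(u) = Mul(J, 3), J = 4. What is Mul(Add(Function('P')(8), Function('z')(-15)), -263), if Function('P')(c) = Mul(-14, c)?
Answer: 26300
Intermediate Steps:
Function('z')(u) = 12 (Function('z')(u) = Mul(4, 3) = 12)
Mul(Add(Function('P')(8), Function('z')(-15)), -263) = Mul(Add(Mul(-14, 8), 12), -263) = Mul(Add(-112, 12), -263) = Mul(-100, -263) = 26300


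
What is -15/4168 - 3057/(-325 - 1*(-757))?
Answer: -531169/75024 ≈ -7.0800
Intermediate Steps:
-15/4168 - 3057/(-325 - 1*(-757)) = -15*1/4168 - 3057/(-325 + 757) = -15/4168 - 3057/432 = -15/4168 - 3057*1/432 = -15/4168 - 1019/144 = -531169/75024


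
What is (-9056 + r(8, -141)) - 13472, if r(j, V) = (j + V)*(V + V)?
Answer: 14978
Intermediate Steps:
r(j, V) = 2*V*(V + j) (r(j, V) = (V + j)*(2*V) = 2*V*(V + j))
(-9056 + r(8, -141)) - 13472 = (-9056 + 2*(-141)*(-141 + 8)) - 13472 = (-9056 + 2*(-141)*(-133)) - 13472 = (-9056 + 37506) - 13472 = 28450 - 13472 = 14978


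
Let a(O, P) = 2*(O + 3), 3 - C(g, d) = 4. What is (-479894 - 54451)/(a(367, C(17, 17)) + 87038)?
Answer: -534345/87778 ≈ -6.0875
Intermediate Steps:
C(g, d) = -1 (C(g, d) = 3 - 1*4 = 3 - 4 = -1)
a(O, P) = 6 + 2*O (a(O, P) = 2*(3 + O) = 6 + 2*O)
(-479894 - 54451)/(a(367, C(17, 17)) + 87038) = (-479894 - 54451)/((6 + 2*367) + 87038) = -534345/((6 + 734) + 87038) = -534345/(740 + 87038) = -534345/87778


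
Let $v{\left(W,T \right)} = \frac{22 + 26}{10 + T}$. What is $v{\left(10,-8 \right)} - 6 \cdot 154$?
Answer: $-900$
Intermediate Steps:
$v{\left(W,T \right)} = \frac{48}{10 + T}$
$v{\left(10,-8 \right)} - 6 \cdot 154 = \frac{48}{10 - 8} - 6 \cdot 154 = \frac{48}{2} - 924 = 48 \cdot \frac{1}{2} - 924 = 24 - 924 = -900$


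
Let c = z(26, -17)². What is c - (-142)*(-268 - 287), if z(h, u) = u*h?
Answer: 116554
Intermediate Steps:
z(h, u) = h*u
c = 195364 (c = (26*(-17))² = (-442)² = 195364)
c - (-142)*(-268 - 287) = 195364 - (-142)*(-268 - 287) = 195364 - (-142)*(-555) = 195364 - 1*78810 = 195364 - 78810 = 116554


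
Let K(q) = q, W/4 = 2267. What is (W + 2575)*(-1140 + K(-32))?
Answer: -13645596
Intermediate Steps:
W = 9068 (W = 4*2267 = 9068)
(W + 2575)*(-1140 + K(-32)) = (9068 + 2575)*(-1140 - 32) = 11643*(-1172) = -13645596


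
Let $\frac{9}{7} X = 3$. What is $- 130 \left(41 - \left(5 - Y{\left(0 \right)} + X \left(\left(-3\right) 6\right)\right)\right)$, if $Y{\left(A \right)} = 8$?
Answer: $-11180$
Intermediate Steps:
$X = \frac{7}{3}$ ($X = \frac{7}{9} \cdot 3 = \frac{7}{3} \approx 2.3333$)
$- 130 \left(41 - \left(5 - Y{\left(0 \right)} + X \left(\left(-3\right) 6\right)\right)\right) = - 130 \left(41 - \left(-3 + \frac{7}{3} \left(-3\right) 6\right)\right) = - 130 \left(41 + \left(8 - \left(5 + \frac{7}{3} \left(-18\right)\right)\right)\right) = - 130 \left(41 + \left(8 - \left(5 - 42\right)\right)\right) = - 130 \left(41 + \left(8 - -37\right)\right) = - 130 \left(41 + \left(8 + 37\right)\right) = - 130 \left(41 + 45\right) = \left(-130\right) 86 = -11180$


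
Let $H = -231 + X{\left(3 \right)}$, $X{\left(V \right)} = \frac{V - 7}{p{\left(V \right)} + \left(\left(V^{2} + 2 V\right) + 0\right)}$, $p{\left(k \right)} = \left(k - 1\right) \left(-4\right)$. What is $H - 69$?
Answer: $- \frac{2104}{7} \approx -300.57$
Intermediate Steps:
$p{\left(k \right)} = 4 - 4 k$ ($p{\left(k \right)} = \left(-1 + k\right) \left(-4\right) = 4 - 4 k$)
$X{\left(V \right)} = \frac{-7 + V}{4 + V^{2} - 2 V}$ ($X{\left(V \right)} = \frac{V - 7}{\left(4 - 4 V\right) + \left(\left(V^{2} + 2 V\right) + 0\right)} = \frac{-7 + V}{\left(4 - 4 V\right) + \left(V^{2} + 2 V\right)} = \frac{-7 + V}{4 + V^{2} - 2 V}$)
$H = - \frac{1621}{7}$ ($H = -231 + \frac{-7 + 3}{4 + 3^{2} - 6} = -231 + \frac{1}{4 + 9 - 6} \left(-4\right) = -231 + \frac{1}{7} \left(-4\right) = -231 - \frac{4}{7} = - \frac{1621}{7} \approx -231.57$)
$H - 69 = - \frac{1621}{7} - 69 = - \frac{2104}{7}$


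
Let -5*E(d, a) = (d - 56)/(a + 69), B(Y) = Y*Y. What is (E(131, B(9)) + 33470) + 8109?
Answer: 415789/10 ≈ 41579.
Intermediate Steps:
B(Y) = Y²
E(d, a) = -(-56 + d)/(5*(69 + a)) (E(d, a) = -(d - 56)/(5*(a + 69)) = -(-56 + d)/(5*(69 + a)))
(E(131, B(9)) + 33470) + 8109 = ((56 - 1*131)/(5*(69 + 9²)) + 33470) + 8109 = ((56 - 131)/(5*(69 + 81)) + 33470) + 8109 = ((⅕)*(-75)/150 + 33470) + 8109 = ((⅕)*(1/150)*(-75) + 33470) + 8109 = (-⅒ + 33470) + 8109 = 334699/10 + 8109 = 415789/10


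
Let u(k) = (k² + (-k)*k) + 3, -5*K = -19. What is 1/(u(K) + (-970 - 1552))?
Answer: -1/2519 ≈ -0.00039698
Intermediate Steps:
K = 19/5 (K = -⅕*(-19) = 19/5 ≈ 3.8000)
u(k) = 3 (u(k) = (k² - k²) + 3 = 0 + 3 = 3)
1/(u(K) + (-970 - 1552)) = 1/(3 + (-970 - 1552)) = 1/(3 - 2522) = 1/(-2519) = -1/2519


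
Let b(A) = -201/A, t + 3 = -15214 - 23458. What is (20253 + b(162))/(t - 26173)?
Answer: -1093595/3501792 ≈ -0.31230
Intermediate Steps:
t = -38675 (t = -3 + (-15214 - 23458) = -3 - 38672 = -38675)
(20253 + b(162))/(t - 26173) = (20253 - 201/162)/(-38675 - 26173) = (20253 - 201*1/162)/(-64848) = (20253 - 67/54)*(-1/64848) = (1093595/54)*(-1/64848) = -1093595/3501792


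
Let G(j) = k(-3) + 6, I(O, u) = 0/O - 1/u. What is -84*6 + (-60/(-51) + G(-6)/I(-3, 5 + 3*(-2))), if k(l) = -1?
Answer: -8463/17 ≈ -497.82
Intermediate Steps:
I(O, u) = -1/u (I(O, u) = 0 - 1/u = -1/u)
G(j) = 5 (G(j) = -1 + 6 = 5)
-84*6 + (-60/(-51) + G(-6)/I(-3, 5 + 3*(-2))) = -84*6 + (-60/(-51) + 5/((-1/(5 + 3*(-2))))) = -504 + (-60*(-1/51) + 5/((-1/(5 - 6)))) = -504 + (20/17 + 5/((-1/(-1)))) = -504 + (20/17 + 5/((-1*(-1)))) = -504 + (20/17 + 5/1) = -504 + (20/17 + 5*1) = -504 + (20/17 + 5) = -504 + 105/17 = -8463/17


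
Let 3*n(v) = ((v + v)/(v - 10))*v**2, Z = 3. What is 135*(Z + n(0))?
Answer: 405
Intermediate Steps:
n(v) = 2*v**3/(3*(-10 + v)) (n(v) = (((v + v)/(v - 10))*v**2)/3 = (((2*v)/(-10 + v))*v**2)/3 = ((2*v/(-10 + v))*v**2)/3 = (2*v**3/(-10 + v))/3 = 2*v**3/(3*(-10 + v)))
135*(Z + n(0)) = 135*(3 + (2/3)*0**3/(-10 + 0)) = 135*(3 + (2/3)*0/(-10)) = 135*(3 + (2/3)*0*(-1/10)) = 135*(3 + 0) = 135*3 = 405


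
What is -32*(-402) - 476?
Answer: 12388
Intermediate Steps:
-32*(-402) - 476 = 12864 - 476 = 12388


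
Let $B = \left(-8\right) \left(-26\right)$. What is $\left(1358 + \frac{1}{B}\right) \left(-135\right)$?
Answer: $- \frac{38132775}{208} \approx -1.8333 \cdot 10^{5}$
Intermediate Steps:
$B = 208$
$\left(1358 + \frac{1}{B}\right) \left(-135\right) = \left(1358 + \frac{1}{208}\right) \left(-135\right) = \frac{282465}{208} \left(-135\right) = - \frac{38132775}{208}$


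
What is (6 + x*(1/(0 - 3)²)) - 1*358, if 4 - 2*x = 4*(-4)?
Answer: -3158/9 ≈ -350.89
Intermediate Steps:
x = 10 (x = 2 - 2*(-4) = 2 - ½*(-16) = 2 + 8 = 10)
(6 + x*(1/(0 - 3)²)) - 1*358 = (6 + 10*(1/(0 - 3)²)) - 1*358 = (6 + 10*(1/(-3)²)) - 358 = (6 + 10*(1/9)) - 358 = (6 + 10*(1*(⅑))) - 358 = (6 + 10*(⅑)) - 358 = (6 + 10/9) - 358 = 64/9 - 358 = -3158/9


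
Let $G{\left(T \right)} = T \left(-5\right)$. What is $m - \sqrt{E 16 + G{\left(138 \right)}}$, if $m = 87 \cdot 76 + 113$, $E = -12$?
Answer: $6725 - 21 i \sqrt{2} \approx 6725.0 - 29.698 i$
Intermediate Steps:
$G{\left(T \right)} = - 5 T$
$m = 6725$ ($m = 6612 + 113 = 6725$)
$m - \sqrt{E 16 + G{\left(138 \right)}} = 6725 - \sqrt{\left(-12\right) 16 - 690} = 6725 - \sqrt{-192 - 690} = 6725 - \sqrt{-882} = 6725 - 21 i \sqrt{2}$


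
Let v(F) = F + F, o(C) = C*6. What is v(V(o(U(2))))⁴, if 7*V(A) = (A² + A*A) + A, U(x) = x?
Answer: 129600000000/2401 ≈ 5.3978e+7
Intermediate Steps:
o(C) = 6*C
V(A) = A/7 + 2*A²/7 (V(A) = ((A² + A*A) + A)/7 = ((A² + A²) + A)/7 = (2*A² + A)/7 = (A + 2*A²)/7 = A/7 + 2*A²/7)
v(F) = 2*F
v(V(o(U(2))))⁴ = (2*((6*2)*(1 + 2*(6*2))/7))⁴ = (2*((⅐)*12*(1 + 2*12)))⁴ = (2*((⅐)*12*(1 + 24)))⁴ = (2*((⅐)*12*25))⁴ = (2*(300/7))⁴ = (600/7)⁴ = 129600000000/2401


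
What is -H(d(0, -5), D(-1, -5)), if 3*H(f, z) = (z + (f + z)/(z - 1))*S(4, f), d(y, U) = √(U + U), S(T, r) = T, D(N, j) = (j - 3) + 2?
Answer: 48/7 + 4*I*√10/21 ≈ 6.8571 + 0.60234*I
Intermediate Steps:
D(N, j) = -1 + j (D(N, j) = (-3 + j) + 2 = -1 + j)
d(y, U) = √2*√U (d(y, U) = √(2*U) = √2*√U)
H(f, z) = 4*z/3 + 4*(f + z)/(3*(-1 + z)) (H(f, z) = ((z + (f + z)/(z - 1))*4)/3 = ((z + (f + z)/(-1 + z))*4)/3 = (4*z + 4*(f + z)/(-1 + z))/3 = 4*z/3 + 4*(f + z)/(3*(-1 + z)))
-H(d(0, -5), D(-1, -5)) = -4*(√2*√(-5) + (-1 - 5)²)/(3*(-1 + (-1 - 5))) = -4*(√2*(I*√5) + (-6)²)/(3*(-1 - 6)) = -4*(I*√10 + 36)/(3*(-7)) = -4*(-1)*(36 + I*√10)/(3*7) = -(-48/7 - 4*I*√10/21) = 48/7 + 4*I*√10/21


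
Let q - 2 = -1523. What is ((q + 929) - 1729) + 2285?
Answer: -36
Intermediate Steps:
q = -1521 (q = 2 - 1523 = -1521)
((q + 929) - 1729) + 2285 = ((-1521 + 929) - 1729) + 2285 = (-592 - 1729) + 2285 = -2321 + 2285 = -36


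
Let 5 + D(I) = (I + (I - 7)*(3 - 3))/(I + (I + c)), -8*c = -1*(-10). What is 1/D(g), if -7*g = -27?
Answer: -181/797 ≈ -0.22710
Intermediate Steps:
c = -5/4 (c = -(-1)*(-10)/8 = -⅛*10 = -5/4 ≈ -1.2500)
g = 27/7 (g = -⅐*(-27) = 27/7 ≈ 3.8571)
D(I) = -5 + I/(-5/4 + 2*I) (D(I) = -5 + (I + (I - 7)*(3 - 3))/(I + (I - 5/4)) = -5 + (I + (-7 + I)*0)/(I + (-5/4 + I)) = -5 + (I + 0)/(-5/4 + 2*I) = -5 + I/(-5/4 + 2*I))
1/D(g) = 1/((25 - 36*27/7)/(-5 + 8*(27/7))) = 1/((25 - 972/7)/(-5 + 216/7)) = 1/(-797/7/(181/7)) = 1/((7/181)*(-797/7)) = 1/(-797/181) = -181/797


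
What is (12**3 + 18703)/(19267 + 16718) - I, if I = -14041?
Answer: 505285816/35985 ≈ 14042.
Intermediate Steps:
(12**3 + 18703)/(19267 + 16718) - I = (12**3 + 18703)/(19267 + 16718) - 1*(-14041) = (1728 + 18703)/35985 + 14041 = 20431*(1/35985) + 14041 = 20431/35985 + 14041 = 505285816/35985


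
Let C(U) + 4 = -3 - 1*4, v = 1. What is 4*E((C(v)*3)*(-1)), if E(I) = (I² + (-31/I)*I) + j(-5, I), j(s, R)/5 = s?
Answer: 4132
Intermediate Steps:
C(U) = -11 (C(U) = -4 + (-3 - 1*4) = -4 + (-3 - 4) = -4 - 7 = -11)
j(s, R) = 5*s
E(I) = -56 + I² (E(I) = (I² + (-31/I)*I) + 5*(-5) = (I² - 31) - 25 = (-31 + I²) - 25 = -56 + I²)
4*E((C(v)*3)*(-1)) = 4*(-56 + (-11*3*(-1))²) = 4*(-56 + (-33*(-1))²) = 4*(-56 + 33²) = 4*(-56 + 1089) = 4*1033 = 4132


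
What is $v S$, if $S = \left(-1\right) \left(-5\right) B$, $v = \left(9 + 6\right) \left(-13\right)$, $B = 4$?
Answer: $-3900$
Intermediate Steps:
$v = -195$ ($v = 15 \left(-13\right) = -195$)
$S = 20$ ($S = \left(-1\right) \left(-5\right) 4 = 5 \cdot 4 = 20$)
$v S = \left(-195\right) 20 = -3900$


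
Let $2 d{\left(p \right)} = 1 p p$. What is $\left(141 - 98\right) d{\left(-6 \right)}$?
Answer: $774$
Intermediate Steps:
$d{\left(p \right)} = \frac{p^{2}}{2}$ ($d{\left(p \right)} = \frac{1 p p}{2} = \frac{p p}{2} = \frac{p^{2}}{2}$)
$\left(141 - 98\right) d{\left(-6 \right)} = \left(141 - 98\right) \frac{\left(-6\right)^{2}}{2} = 43 \cdot \frac{1}{2} \cdot 36 = 43 \cdot 18 = 774$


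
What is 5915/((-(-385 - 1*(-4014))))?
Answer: -5915/3629 ≈ -1.6299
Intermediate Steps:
5915/((-(-385 - 1*(-4014)))) = 5915/((-(-385 + 4014))) = 5915/((-1*3629)) = 5915/(-3629) = 5915*(-1/3629) = -5915/3629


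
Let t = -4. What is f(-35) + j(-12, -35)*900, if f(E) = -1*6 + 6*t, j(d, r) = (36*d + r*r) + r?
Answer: 682170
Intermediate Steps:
j(d, r) = r + r² + 36*d (j(d, r) = (36*d + r²) + r = (r² + 36*d) + r = r + r² + 36*d)
f(E) = -30 (f(E) = -1*6 + 6*(-4) = -6 - 24 = -30)
f(-35) + j(-12, -35)*900 = -30 + (-35 + (-35)² + 36*(-12))*900 = -30 + (-35 + 1225 - 432)*900 = -30 + 758*900 = -30 + 682200 = 682170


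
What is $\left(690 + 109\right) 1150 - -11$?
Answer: $918861$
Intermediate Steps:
$\left(690 + 109\right) 1150 - -11 = 799 \cdot 1150 + \left(-1 + 12\right) = 918850 + 11 = 918861$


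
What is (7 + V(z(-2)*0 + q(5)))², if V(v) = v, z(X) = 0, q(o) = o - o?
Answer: 49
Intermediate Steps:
q(o) = 0
(7 + V(z(-2)*0 + q(5)))² = (7 + (0*0 + 0))² = (7 + (0 + 0))² = (7 + 0)² = 7² = 49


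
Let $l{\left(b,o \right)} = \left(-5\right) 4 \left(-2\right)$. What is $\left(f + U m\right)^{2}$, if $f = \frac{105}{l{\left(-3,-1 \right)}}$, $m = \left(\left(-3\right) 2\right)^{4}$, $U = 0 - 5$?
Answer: $\frac{2685208761}{64} \approx 4.1956 \cdot 10^{7}$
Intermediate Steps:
$l{\left(b,o \right)} = 40$ ($l{\left(b,o \right)} = \left(-20\right) \left(-2\right) = 40$)
$U = -5$
$m = 1296$ ($m = \left(-6\right)^{4} = 1296$)
$f = \frac{21}{8}$ ($f = \frac{105}{40} = 105 \cdot \frac{1}{40} = \frac{21}{8} \approx 2.625$)
$\left(f + U m\right)^{2} = \left(\frac{21}{8} - 6480\right)^{2} = \left(- \frac{51819}{8}\right)^{2} = \frac{2685208761}{64}$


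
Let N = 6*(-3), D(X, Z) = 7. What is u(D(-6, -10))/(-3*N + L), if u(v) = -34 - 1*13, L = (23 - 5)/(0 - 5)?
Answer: -235/252 ≈ -0.93254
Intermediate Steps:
L = -18/5 (L = 18/(-5) = 18*(-1/5) = -18/5 ≈ -3.6000)
N = -18
u(v) = -47 (u(v) = -34 - 13 = -47)
u(D(-6, -10))/(-3*N + L) = -47/(-3*(-18) - 18/5) = -47/(54 - 18/5) = -47/252/5 = -47*5/252 = -235/252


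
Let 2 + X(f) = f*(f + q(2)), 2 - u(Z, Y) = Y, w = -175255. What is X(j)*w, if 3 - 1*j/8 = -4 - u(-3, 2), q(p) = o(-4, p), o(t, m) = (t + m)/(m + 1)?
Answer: -1628118950/3 ≈ -5.4271e+8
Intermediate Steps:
o(t, m) = (m + t)/(1 + m)
u(Z, Y) = 2 - Y
q(p) = (-4 + p)/(1 + p) (q(p) = (p - 4)/(1 + p) = (-4 + p)/(1 + p))
j = 56 (j = 24 - 8*(-4 - (2 - 1*2)) = 24 - 8*(-4 - (2 - 2)) = 24 - 8*(-4 - 1*0) = 24 - 8*(-4 + 0) = 24 - 8*(-4) = 24 + 32 = 56)
X(f) = -2 + f*(-⅔ + f) (X(f) = -2 + f*(f + (-4 + 2)/(1 + 2)) = -2 + f*(f - 2/3) = -2 + f*(f + (⅓)*(-2)) = -2 + f*(f - ⅔) = -2 + f*(-⅔ + f))
X(j)*w = (-2 + 56² - ⅔*56)*(-175255) = (-2 + 3136 - 112/3)*(-175255) = (9290/3)*(-175255) = -1628118950/3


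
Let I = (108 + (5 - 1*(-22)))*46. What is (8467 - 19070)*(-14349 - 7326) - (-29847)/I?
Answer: 475727461699/2070 ≈ 2.2982e+8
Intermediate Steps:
I = 6210 (I = (108 + (5 + 22))*46 = (108 + 27)*46 = 135*46 = 6210)
(8467 - 19070)*(-14349 - 7326) - (-29847)/I = (8467 - 19070)*(-14349 - 7326) - (-29847)/6210 = -10603*(-21675) - (-29847)/6210 = 229820025 - 1*(-9949/2070) = 229820025 + 9949/2070 = 475727461699/2070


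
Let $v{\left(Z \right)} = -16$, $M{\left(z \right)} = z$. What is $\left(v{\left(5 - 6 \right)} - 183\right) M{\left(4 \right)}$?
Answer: $-796$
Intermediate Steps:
$\left(v{\left(5 - 6 \right)} - 183\right) M{\left(4 \right)} = \left(-16 - 183\right) 4 = \left(-199\right) 4 = -796$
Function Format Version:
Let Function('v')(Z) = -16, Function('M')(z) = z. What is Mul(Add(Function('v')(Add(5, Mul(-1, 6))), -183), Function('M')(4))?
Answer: -796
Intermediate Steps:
Mul(Add(Function('v')(Add(5, Mul(-1, 6))), -183), Function('M')(4)) = Mul(Add(-16, -183), 4) = Mul(-199, 4) = -796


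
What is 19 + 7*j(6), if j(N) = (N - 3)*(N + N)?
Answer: 271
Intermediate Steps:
j(N) = 2*N*(-3 + N) (j(N) = (-3 + N)*(2*N) = 2*N*(-3 + N))
19 + 7*j(6) = 19 + 7*(2*6*(-3 + 6)) = 19 + 7*(2*6*3) = 19 + 7*36 = 19 + 252 = 271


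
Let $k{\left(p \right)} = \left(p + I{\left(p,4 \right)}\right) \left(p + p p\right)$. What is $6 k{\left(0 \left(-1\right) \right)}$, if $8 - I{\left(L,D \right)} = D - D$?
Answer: $0$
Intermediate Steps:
$I{\left(L,D \right)} = 8$ ($I{\left(L,D \right)} = 8 - \left(D - D\right) = 8 - 0 = 8 + 0 = 8$)
$k{\left(p \right)} = \left(8 + p\right) \left(p + p^{2}\right)$ ($k{\left(p \right)} = \left(p + 8\right) \left(p + p p\right) = \left(8 + p\right) \left(p + p^{2}\right)$)
$6 k{\left(0 \left(-1\right) \right)} = 6 \cdot 0 \left(-1\right) \left(8 + \left(0 \left(-1\right)\right)^{2} + 9 \cdot 0 \left(-1\right)\right) = 6 \cdot 0 \left(8 + 0^{2} + 9 \cdot 0\right) = 6 \cdot 0 \left(8 + 0 + 0\right) = 6 \cdot 0 \cdot 8 = 6 \cdot 0 = 0$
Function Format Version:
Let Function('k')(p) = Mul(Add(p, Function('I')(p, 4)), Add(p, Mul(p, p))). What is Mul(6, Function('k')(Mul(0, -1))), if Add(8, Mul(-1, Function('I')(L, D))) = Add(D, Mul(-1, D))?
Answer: 0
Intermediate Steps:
Function('I')(L, D) = 8 (Function('I')(L, D) = Add(8, Mul(-1, Add(D, Mul(-1, D)))) = Add(8, Mul(-1, 0)) = Add(8, 0) = 8)
Function('k')(p) = Mul(Add(8, p), Add(p, Pow(p, 2))) (Function('k')(p) = Mul(Add(p, 8), Add(p, Mul(p, p))) = Mul(Add(8, p), Add(p, Pow(p, 2))))
Mul(6, Function('k')(Mul(0, -1))) = Mul(6, Mul(Mul(0, -1), Add(8, Pow(Mul(0, -1), 2), Mul(9, Mul(0, -1))))) = Mul(6, Mul(0, Add(8, Pow(0, 2), Mul(9, 0)))) = Mul(6, Mul(0, Add(8, 0, 0))) = Mul(6, Mul(0, 8)) = Mul(6, 0) = 0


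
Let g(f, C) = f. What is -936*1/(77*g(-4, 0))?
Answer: 234/77 ≈ 3.0390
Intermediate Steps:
-936*1/(77*g(-4, 0)) = -936/((7*(-4))*11) = -936/((-28*11)) = -936/(-308) = -936*(-1/308) = 234/77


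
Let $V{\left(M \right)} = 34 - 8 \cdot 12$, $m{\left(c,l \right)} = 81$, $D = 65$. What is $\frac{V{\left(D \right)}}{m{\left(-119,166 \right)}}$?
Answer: $- \frac{62}{81} \approx -0.76543$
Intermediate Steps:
$V{\left(M \right)} = -62$ ($V{\left(M \right)} = 34 - 96 = -62$)
$\frac{V{\left(D \right)}}{m{\left(-119,166 \right)}} = - \frac{62}{81}$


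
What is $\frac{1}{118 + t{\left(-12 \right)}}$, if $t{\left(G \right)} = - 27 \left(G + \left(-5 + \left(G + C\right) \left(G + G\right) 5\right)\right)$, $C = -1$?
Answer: $- \frac{1}{41543} \approx -2.4071 \cdot 10^{-5}$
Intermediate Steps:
$t{\left(G \right)} = 135 - 27 G - 270 G \left(-1 + G\right)$ ($t{\left(G \right)} = - 27 \left(G + \left(-5 + \left(G - 1\right) \left(G + G\right) 5\right)\right) = - 27 \left(G + \left(-5 + \left(-1 + G\right) 2 G 5\right)\right) = - 27 \left(G + \left(-5 + 2 G \left(-1 + G\right) 5\right)\right) = - 27 \left(G + \left(-5 + 10 G \left(-1 + G\right)\right)\right) = - 27 \left(-5 + G + 10 G \left(-1 + G\right)\right) = 135 - 27 G - 270 G \left(-1 + G\right)$)
$\frac{1}{118 + t{\left(-12 \right)}} = \frac{1}{118 + \left(135 - 270 \left(-12\right)^{2} + 243 \left(-12\right)\right)} = \frac{1}{118 - 41661} = \frac{1}{-41543} = - \frac{1}{41543}$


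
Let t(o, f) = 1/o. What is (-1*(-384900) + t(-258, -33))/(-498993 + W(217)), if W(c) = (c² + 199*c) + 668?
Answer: -99304199/105277674 ≈ -0.94326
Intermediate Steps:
W(c) = 668 + c² + 199*c
(-1*(-384900) + t(-258, -33))/(-498993 + W(217)) = (-1*(-384900) + 1/(-258))/(-498993 + (668 + 217² + 199*217)) = (384900 - 1/258)/(-498993 + (668 + 47089 + 43183)) = 99304199/(258*(-498993 + 90940)) = (99304199/258)/(-408053) = (99304199/258)*(-1/408053) = -99304199/105277674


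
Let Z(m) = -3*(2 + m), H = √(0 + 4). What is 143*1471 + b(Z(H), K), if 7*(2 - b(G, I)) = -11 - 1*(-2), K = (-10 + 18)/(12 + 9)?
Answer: 1472494/7 ≈ 2.1036e+5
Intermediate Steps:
H = 2 (H = √4 = 2)
Z(m) = -6 - 3*m
K = 8/21 ≈ 0.38095
b(G, I) = 23/7 (b(G, I) = 2 - (-11 - 1*(-2))/7 = 2 - (-11 + 2)/7 = 2 - ⅐*(-9) = 2 + 9/7 = 23/7)
143*1471 + b(Z(H), K) = 143*1471 + 23/7 = 210353 + 23/7 = 1472494/7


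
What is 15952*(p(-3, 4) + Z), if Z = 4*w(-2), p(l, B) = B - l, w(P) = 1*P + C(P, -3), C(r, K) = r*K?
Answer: 366896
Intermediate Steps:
C(r, K) = K*r
w(P) = -2*P (w(P) = 1*P - 3*P = P - 3*P = -2*P)
Z = 16 (Z = 4*(-2*(-2)) = 4*4 = 16)
15952*(p(-3, 4) + Z) = 15952*((4 - 1*(-3)) + 16) = 15952*((4 + 3) + 16) = 15952*(7 + 16) = 15952*23 = 366896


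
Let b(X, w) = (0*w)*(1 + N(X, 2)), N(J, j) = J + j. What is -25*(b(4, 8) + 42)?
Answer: -1050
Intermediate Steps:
b(X, w) = 0 (b(X, w) = (0*w)*(1 + (X + 2)) = 0*(1 + (2 + X)) = 0*(3 + X) = 0)
-25*(b(4, 8) + 42) = -25*(0 + 42) = -25*42 = -1050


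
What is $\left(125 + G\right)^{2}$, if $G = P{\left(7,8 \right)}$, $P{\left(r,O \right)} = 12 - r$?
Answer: $16900$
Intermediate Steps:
$G = 5$ ($G = 12 - 7 = 5$)
$\left(125 + G\right)^{2} = \left(125 + 5\right)^{2} = 130^{2} = 16900$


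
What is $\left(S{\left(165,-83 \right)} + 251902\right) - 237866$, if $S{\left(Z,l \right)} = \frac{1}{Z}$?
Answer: $\frac{2315941}{165} \approx 14036.0$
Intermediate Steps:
$\left(S{\left(165,-83 \right)} + 251902\right) - 237866 = \left(\frac{1}{165} + 251902\right) - 237866 = \frac{41563831}{165} - 237866 = \frac{2315941}{165}$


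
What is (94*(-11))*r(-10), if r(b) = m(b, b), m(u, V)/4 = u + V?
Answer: 82720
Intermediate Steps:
m(u, V) = 4*V + 4*u (m(u, V) = 4*(u + V) = 4*(V + u) = 4*V + 4*u)
r(b) = 8*b (r(b) = 4*b + 4*b = 8*b)
(94*(-11))*r(-10) = (94*(-11))*(8*(-10)) = -1034*(-80) = 82720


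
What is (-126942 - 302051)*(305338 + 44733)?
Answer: -150178008503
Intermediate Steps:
(-126942 - 302051)*(305338 + 44733) = -428993*350071 = -150178008503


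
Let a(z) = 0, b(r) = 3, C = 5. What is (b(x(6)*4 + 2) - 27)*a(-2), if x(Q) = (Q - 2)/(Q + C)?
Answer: 0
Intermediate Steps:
x(Q) = (-2 + Q)/(5 + Q) (x(Q) = (Q - 2)/(Q + 5) = (-2 + Q)/(5 + Q))
(b(x(6)*4 + 2) - 27)*a(-2) = (3 - 27)*0 = -24*0 = 0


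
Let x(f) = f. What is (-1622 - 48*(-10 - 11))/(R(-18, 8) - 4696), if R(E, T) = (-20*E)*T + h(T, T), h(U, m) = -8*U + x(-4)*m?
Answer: 307/956 ≈ 0.32113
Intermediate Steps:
h(U, m) = -8*U - 4*m
R(E, T) = -12*T - 20*E*T (R(E, T) = (-20*E)*T + (-8*T - 4*T) = -20*E*T - 12*T = -12*T - 20*E*T)
(-1622 - 48*(-10 - 11))/(R(-18, 8) - 4696) = (-1622 - 48*(-10 - 11))/(4*8*(-3 - 5*(-18)) - 4696) = (-1622 - 48*(-21))/(4*8*(-3 + 90) - 4696) = (-1622 + 1008)/(4*8*87 - 4696) = -614/(2784 - 4696) = -614/(-1912) = -614*(-1/1912) = 307/956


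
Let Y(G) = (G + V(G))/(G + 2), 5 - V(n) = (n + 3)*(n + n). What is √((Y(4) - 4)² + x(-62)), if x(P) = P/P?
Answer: √5077/6 ≈ 11.876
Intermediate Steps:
x(P) = 1
V(n) = 5 - 2*n*(3 + n) (V(n) = 5 - (n + 3)*(n + n) = 5 - (3 + n)*2*n = 5 - 2*n*(3 + n))
Y(G) = (5 - 5*G - 2*G²)/(2 + G) (Y(G) = (G + (5 - 6*G - 2*G²))/(G + 2) = (5 - 5*G - 2*G²)/(2 + G))
√((Y(4) - 4)² + x(-62)) = √(((5 - 5*4 - 2*4²)/(2 + 4) - 4)² + 1) = √(((5 - 20 - 2*16)/6 - 4)² + 1) = √(((5 - 20 - 32)/6 - 4)² + 1) = √(((⅙)*(-47) - 4)² + 1) = √((-47/6 - 4)² + 1) = √((-71/6)² + 1) = √(5041/36 + 1) = √(5077/36) = √5077/6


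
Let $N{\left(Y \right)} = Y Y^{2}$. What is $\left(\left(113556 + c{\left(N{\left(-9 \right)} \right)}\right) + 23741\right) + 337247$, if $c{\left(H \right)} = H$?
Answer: $473815$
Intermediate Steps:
$N{\left(Y \right)} = Y^{3}$
$\left(\left(113556 + c{\left(N{\left(-9 \right)} \right)}\right) + 23741\right) + 337247 = \left(\left(113556 + \left(-9\right)^{3}\right) + 23741\right) + 337247 = \left(\left(113556 - 729\right) + 23741\right) + 337247 = \left(112827 + 23741\right) + 337247 = 136568 + 337247 = 473815$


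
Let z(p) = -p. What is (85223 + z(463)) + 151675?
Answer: 236435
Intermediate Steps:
(85223 + z(463)) + 151675 = (85223 - 1*463) + 151675 = (85223 - 463) + 151675 = 84760 + 151675 = 236435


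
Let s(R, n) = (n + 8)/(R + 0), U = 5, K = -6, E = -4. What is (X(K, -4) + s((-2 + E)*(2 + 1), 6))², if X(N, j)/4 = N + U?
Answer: 1849/81 ≈ 22.827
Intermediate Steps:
s(R, n) = (8 + n)/R
X(N, j) = 20 + 4*N (X(N, j) = 4*(N + 5) = 4*(5 + N) = 20 + 4*N)
(X(K, -4) + s((-2 + E)*(2 + 1), 6))² = ((20 + 4*(-6)) + (8 + 6)/(((-2 - 4)*(2 + 1))))² = ((20 - 24) + 14/(-6*3))² = (-4 + 14/(-18))² = (-4 - 1/18*14)² = (-4 - 7/9)² = (-43/9)² = 1849/81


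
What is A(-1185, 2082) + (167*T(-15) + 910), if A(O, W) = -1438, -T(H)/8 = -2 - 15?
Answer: 22184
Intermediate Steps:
T(H) = 136 (T(H) = -8*(-2 - 15) = -8*(-17) = 136)
A(-1185, 2082) + (167*T(-15) + 910) = -1438 + (167*136 + 910) = -1438 + (22712 + 910) = -1438 + 23622 = 22184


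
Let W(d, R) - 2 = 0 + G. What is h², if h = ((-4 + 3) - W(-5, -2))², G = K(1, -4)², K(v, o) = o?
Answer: 130321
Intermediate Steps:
G = 16 (G = (-4)² = 16)
W(d, R) = 18 (W(d, R) = 2 + (0 + 16) = 2 + 16 = 18)
h = 361 (h = ((-4 + 3) - 1*18)² = (-1 - 18)² = (-19)² = 361)
h² = 361² = 130321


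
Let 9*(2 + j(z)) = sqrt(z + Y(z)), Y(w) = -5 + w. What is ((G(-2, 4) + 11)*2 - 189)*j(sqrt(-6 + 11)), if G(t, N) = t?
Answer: 342 - 19*sqrt(-5 + 2*sqrt(5)) ≈ 342.0 - 13.804*I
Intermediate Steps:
j(z) = -2 + sqrt(-5 + 2*z)/9 (j(z) = -2 + sqrt(z + (-5 + z))/9 = -2 + sqrt(-5 + 2*z)/9)
((G(-2, 4) + 11)*2 - 189)*j(sqrt(-6 + 11)) = ((-2 + 11)*2 - 189)*(-2 + sqrt(-5 + 2*sqrt(-6 + 11))/9) = (9*2 - 189)*(-2 + sqrt(-5 + 2*sqrt(5))/9) = (18 - 189)*(-2 + sqrt(-5 + 2*sqrt(5))/9) = -171*(-2 + sqrt(-5 + 2*sqrt(5))/9) = 342 - 19*sqrt(-5 + 2*sqrt(5))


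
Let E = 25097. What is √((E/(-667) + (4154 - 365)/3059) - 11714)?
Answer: I*√92471341659214/88711 ≈ 108.4*I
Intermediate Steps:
√((E/(-667) + (4154 - 365)/3059) - 11714) = √((25097/(-667) + (4154 - 365)/3059) - 11714) = √((25097*(-1/667) + 3789*(1/3059)) - 11714) = √((-25097/667 + 3789/3059) - 11714) = √(-3228020/88711 - 11714) = √(-1042388674/88711) = I*√92471341659214/88711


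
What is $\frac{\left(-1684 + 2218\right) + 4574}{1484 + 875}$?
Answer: $\frac{5108}{2359} \approx 2.1653$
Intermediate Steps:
$\frac{\left(-1684 + 2218\right) + 4574}{1484 + 875} = \frac{534 + 4574}{2359} = 5108 \cdot \frac{1}{2359} = \frac{5108}{2359}$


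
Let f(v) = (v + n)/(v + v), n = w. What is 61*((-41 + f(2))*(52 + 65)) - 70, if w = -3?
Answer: -1177885/4 ≈ -2.9447e+5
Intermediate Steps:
n = -3
f(v) = (-3 + v)/(2*v) (f(v) = (v - 3)/(v + v) = (-3 + v)/((2*v)) = (-3 + v)*(1/(2*v)) = (-3 + v)/(2*v))
61*((-41 + f(2))*(52 + 65)) - 70 = 61*((-41 + (½)*(-3 + 2)/2)*(52 + 65)) - 70 = 61*((-41 + (½)*(½)*(-1))*117) - 70 = 61*((-41 - ¼)*117) - 70 = 61*(-165/4*117) - 70 = 61*(-19305/4) - 70 = -1177605/4 - 70 = -1177885/4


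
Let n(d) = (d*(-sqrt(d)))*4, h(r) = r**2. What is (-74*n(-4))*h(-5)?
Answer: -59200*I ≈ -59200.0*I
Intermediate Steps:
n(d) = -4*d**(3/2) (n(d) = -d**(3/2)*4 = -4*d**(3/2))
(-74*n(-4))*h(-5) = -(-296)*(-4)**(3/2)*(-5)**2 = -(-296)*(-8*I)*25 = -2368*I*25 = -59200*I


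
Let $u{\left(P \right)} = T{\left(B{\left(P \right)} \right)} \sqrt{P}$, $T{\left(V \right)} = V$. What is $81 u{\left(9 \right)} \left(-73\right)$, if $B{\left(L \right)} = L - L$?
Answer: $0$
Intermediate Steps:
$B{\left(L \right)} = 0$
$u{\left(P \right)} = 0$ ($u{\left(P \right)} = 0 \sqrt{P} = 0$)
$81 u{\left(9 \right)} \left(-73\right) = 81 \cdot 0 \left(-73\right) = 0 \left(-73\right) = 0$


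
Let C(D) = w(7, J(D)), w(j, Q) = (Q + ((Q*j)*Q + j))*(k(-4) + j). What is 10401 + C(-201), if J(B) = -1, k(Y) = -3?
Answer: 10453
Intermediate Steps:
w(j, Q) = (-3 + j)*(Q + j + j*Q²) (w(j, Q) = (Q + ((Q*j)*Q + j))*(-3 + j) = (Q + (j*Q² + j))*(-3 + j) = (Q + (j + j*Q²))*(-3 + j) = (Q + j + j*Q²)*(-3 + j) = (-3 + j)*(Q + j + j*Q²))
C(D) = 52 (C(D) = 7² - 3*(-1) - 3*7 - 1*7 + (-1)²*7² - 3*7*(-1)² = 49 + 3 - 21 - 7 + 1*49 - 3*7*1 = 49 + 3 - 21 - 7 + 49 - 21 = 52)
10401 + C(-201) = 10401 + 52 = 10453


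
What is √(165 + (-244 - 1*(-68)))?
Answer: I*√11 ≈ 3.3166*I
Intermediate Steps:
√(165 + (-244 - 1*(-68))) = √(165 + (-244 + 68)) = √(165 - 176) = √(-11) = I*√11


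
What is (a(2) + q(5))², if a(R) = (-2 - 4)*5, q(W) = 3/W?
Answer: 21609/25 ≈ 864.36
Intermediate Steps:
a(R) = -30 (a(R) = -6*5 = -30)
(a(2) + q(5))² = (-30 + 3/5)² = (-30 + 3*(⅕))² = (-30 + ⅗)² = (-147/5)² = 21609/25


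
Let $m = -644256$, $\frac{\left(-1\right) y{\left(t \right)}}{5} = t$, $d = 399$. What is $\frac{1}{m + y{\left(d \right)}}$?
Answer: $- \frac{1}{646251} \approx -1.5474 \cdot 10^{-6}$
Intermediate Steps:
$y{\left(t \right)} = - 5 t$
$\frac{1}{m + y{\left(d \right)}} = \frac{1}{-644256 - 1995} = \frac{1}{-646251} = - \frac{1}{646251}$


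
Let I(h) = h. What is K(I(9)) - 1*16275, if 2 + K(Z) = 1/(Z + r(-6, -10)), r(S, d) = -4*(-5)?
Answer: -472032/29 ≈ -16277.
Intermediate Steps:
r(S, d) = 20
K(Z) = -2 + 1/(20 + Z) (K(Z) = -2 + 1/(Z + 20) = -2 + 1/(20 + Z))
K(I(9)) - 1*16275 = (-39 - 2*9)/(20 + 9) - 1*16275 = (-39 - 18)/29 - 16275 = (1/29)*(-57) - 16275 = -57/29 - 16275 = -472032/29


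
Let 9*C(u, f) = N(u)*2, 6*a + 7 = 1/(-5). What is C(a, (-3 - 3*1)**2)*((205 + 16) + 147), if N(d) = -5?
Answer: -3680/9 ≈ -408.89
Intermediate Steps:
a = -6/5 (a = -7/6 + (1/6)/(-5) = -7/6 + (1/6)*(-1/5) = -7/6 - 1/30 = -6/5 ≈ -1.2000)
C(u, f) = -10/9 (C(u, f) = (-5*2)/9 = (1/9)*(-10) = -10/9)
C(a, (-3 - 3*1)**2)*((205 + 16) + 147) = -10*((205 + 16) + 147)/9 = -10*(221 + 147)/9 = -10/9*368 = -3680/9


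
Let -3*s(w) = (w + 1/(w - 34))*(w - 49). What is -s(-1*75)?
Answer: 1013824/327 ≈ 3100.4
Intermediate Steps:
s(w) = -(-49 + w)*(w + 1/(-34 + w))/3 (s(w) = -(w + 1/(w - 34))*(w - 49)/3 = -(w + 1/(-34 + w))*(-49 + w)/3 = -(-49 + w)*(w + 1/(-34 + w))/3)
-s(-1*75) = -(49 - (-1*75)**3 - (-1667)*75 + 83*(-1*75)**2)/(3*(-34 - 1*75)) = -(49 - 1*(-75)**3 - 1667*(-75) + 83*(-75)**2)/(3*(-34 - 75)) = -(49 - 1*(-421875) + 125025 + 83*5625)/(3*(-109)) = -(-1)*(49 + 421875 + 125025 + 466875)/(3*109) = -(-1)*1013824/(3*109) = -1*(-1013824/327) = 1013824/327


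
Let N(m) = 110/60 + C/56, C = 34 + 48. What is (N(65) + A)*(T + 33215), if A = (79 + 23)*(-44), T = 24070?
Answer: -7193372925/28 ≈ -2.5691e+8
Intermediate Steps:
A = -4488 (A = 102*(-44) = -4488)
C = 82
N(m) = 277/84 (N(m) = 110/60 + 82/56 = 110*(1/60) + 82*(1/56) = 11/6 + 41/28 = 277/84)
(N(65) + A)*(T + 33215) = (277/84 - 4488)*(24070 + 33215) = -376715/84*57285 = -7193372925/28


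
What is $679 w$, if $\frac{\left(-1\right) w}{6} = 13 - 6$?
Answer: $-28518$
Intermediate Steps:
$w = -42$ ($w = - 6 \left(13 - 6\right) = \left(-6\right) 7 = -42$)
$679 w = 679 \left(-42\right) = -28518$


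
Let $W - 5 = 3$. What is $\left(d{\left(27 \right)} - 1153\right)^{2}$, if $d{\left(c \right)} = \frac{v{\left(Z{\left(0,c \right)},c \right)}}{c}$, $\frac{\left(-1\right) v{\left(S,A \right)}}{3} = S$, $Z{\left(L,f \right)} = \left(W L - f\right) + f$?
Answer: $1329409$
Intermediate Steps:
$W = 8$ ($W = 5 + 3 = 8$)
$Z{\left(L,f \right)} = 8 L$ ($Z{\left(L,f \right)} = \left(8 L - f\right) + f = \left(- f + 8 L\right) + f = 8 L$)
$v{\left(S,A \right)} = - 3 S$
$d{\left(c \right)} = 0$ ($d{\left(c \right)} = \frac{\left(-3\right) 8 \cdot 0}{c} = \frac{\left(-3\right) 0}{c} = \frac{0}{c} = 0$)
$\left(d{\left(27 \right)} - 1153\right)^{2} = \left(0 - 1153\right)^{2} = \left(-1153\right)^{2} = 1329409$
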